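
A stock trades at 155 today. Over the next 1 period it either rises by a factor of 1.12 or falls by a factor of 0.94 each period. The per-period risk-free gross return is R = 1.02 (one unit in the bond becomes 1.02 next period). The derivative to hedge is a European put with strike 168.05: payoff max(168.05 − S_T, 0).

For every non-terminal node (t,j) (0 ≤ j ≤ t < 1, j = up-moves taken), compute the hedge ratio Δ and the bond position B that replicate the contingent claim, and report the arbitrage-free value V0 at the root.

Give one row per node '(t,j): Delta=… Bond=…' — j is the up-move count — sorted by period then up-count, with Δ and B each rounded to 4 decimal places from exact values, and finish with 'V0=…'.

No-arbitrage ⇒ martingale measure with p* = (R−d)/(u−d) = 0.4444.
Payoff layer (t=1): V(1,0)=22.3500, V(1,1)=0.0000
Node (0,0) S=155.0000: V=(p*·0.0000+(1−p*)·22.3500)/1.02=12.1732; Δ=(0.0000−22.3500)/(173.6000−145.7000)=-0.8011; B=V−Δ·S=136.3399
Each (Δ,B) replicates both successor values, so the strategy is self-financing and V0 is arbitrage-free.

(0,0): Delta=-0.8011 Bond=136.3399
V0=12.1732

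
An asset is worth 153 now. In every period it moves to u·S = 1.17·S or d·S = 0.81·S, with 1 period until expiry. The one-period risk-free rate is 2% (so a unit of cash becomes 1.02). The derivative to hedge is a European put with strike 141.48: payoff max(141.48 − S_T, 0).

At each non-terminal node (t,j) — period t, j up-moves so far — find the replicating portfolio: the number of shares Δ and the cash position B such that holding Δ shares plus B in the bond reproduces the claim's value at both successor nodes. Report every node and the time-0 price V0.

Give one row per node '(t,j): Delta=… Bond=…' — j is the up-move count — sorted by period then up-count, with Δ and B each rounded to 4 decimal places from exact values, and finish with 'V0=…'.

(0,0): Delta=-0.3186 Bond=55.9191
V0=7.1691

The replicating-portfolio and risk-neutral prices coincide; use p* = (1.02−0.81)/(1.17−0.81) = 0.5833 for the latter.
Payoff layer (t=1): V(1,0)=17.5500, V(1,1)=0.0000
(0,0): S=153.0000. Δ = (V_up−V_dn)/(S_up−S_dn) = (0.0000−17.5500)/(179.0100−123.9300) = -0.3186. V = [p*·0.0000 + (1−p*)·17.5500]/1.02 = 7.1691. B = V − Δ·S = 55.9191.
Self-financing check: at every node Δ·S+B equals the discounted successor values.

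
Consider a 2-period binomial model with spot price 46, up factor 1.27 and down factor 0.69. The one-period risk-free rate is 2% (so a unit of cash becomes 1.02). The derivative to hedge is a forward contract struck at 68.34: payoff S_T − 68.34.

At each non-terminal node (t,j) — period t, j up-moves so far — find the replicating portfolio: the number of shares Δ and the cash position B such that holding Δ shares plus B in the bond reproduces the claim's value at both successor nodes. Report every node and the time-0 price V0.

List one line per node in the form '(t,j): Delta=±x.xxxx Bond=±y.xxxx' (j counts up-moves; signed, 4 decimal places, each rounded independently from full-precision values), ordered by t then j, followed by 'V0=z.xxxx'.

Under the risk-neutral measure, an up-move has probability p* = (R−d)/(u−d) = 0.5690 and values discount at R = 1.02.
Terminal values V(2,·): V(2,0)=-46.4394, V(2,1)=-28.0302, V(2,2)=5.8534
  t=1,j=0: stock 31.7400 → up 40.3098 (V=-28.0302), down 21.9006 (V=-46.4394). Price -35.2600; hedge Δ=1.0000, bond B=-67.0000.
  t=1,j=1: stock 58.4200 → up 74.1934 (V=5.8534), down 40.3098 (V=-28.0302). Price -8.5800; hedge Δ=1.0000, bond B=-67.0000.
  t=0,j=0: stock 46.0000 → up 58.4200 (V=-8.5800), down 31.7400 (V=-35.2600). Price -19.6863; hedge Δ=1.0000, bond B=-65.6863.
Check: Δ(0,0)·S0 + B(0,0) = -19.6863 = V0.

(0,0): Delta=1.0000 Bond=-65.6863
(1,0): Delta=1.0000 Bond=-67.0000
(1,1): Delta=1.0000 Bond=-67.0000
V0=-19.6863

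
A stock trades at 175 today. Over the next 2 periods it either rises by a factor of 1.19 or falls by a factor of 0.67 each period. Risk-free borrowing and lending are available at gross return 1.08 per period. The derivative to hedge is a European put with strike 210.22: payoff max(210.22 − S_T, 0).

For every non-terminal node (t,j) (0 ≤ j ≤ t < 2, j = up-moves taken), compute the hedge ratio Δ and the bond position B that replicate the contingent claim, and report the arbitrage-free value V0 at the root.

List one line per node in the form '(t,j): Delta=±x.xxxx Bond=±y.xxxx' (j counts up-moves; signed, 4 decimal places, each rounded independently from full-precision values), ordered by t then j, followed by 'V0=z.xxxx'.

The replicating-portfolio and risk-neutral prices coincide; use p* = (1.08−0.67)/(1.19−0.67) = 0.7885 for the latter.
Payoff layer (t=2): V(2,0)=131.6625, V(2,1)=70.6925, V(2,2)=0.0000
  t=1,j=0: stock 117.2500 → up 139.5275 (V=70.6925), down 78.5575 (V=131.6625). Price 77.3981; hedge Δ=-1.0000, bond B=194.6481.
  t=1,j=1: stock 208.2500 → up 247.8175 (V=0.0000), down 139.5275 (V=70.6925). Price 13.8465; hedge Δ=-0.6528, bond B=149.7936.
  t=0,j=0: stock 175.0000 → up 208.2500 (V=13.8465), down 117.2500 (V=77.3981). Price 25.2686; hedge Δ=-0.6984, bond B=147.4834.
Check: Δ(0,0)·S0 + B(0,0) = 25.2686 = V0.

(0,0): Delta=-0.6984 Bond=147.4834
(1,0): Delta=-1.0000 Bond=194.6481
(1,1): Delta=-0.6528 Bond=149.7936
V0=25.2686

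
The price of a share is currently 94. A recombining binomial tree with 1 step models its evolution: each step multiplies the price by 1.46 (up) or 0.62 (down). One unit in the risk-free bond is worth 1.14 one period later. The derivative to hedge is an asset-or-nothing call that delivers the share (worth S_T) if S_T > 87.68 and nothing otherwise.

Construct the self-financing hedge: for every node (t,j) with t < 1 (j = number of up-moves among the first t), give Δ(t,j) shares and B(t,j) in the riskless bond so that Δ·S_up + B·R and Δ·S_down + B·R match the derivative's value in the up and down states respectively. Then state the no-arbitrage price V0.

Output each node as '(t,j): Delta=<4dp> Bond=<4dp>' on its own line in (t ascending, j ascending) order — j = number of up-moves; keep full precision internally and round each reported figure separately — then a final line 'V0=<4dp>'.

Since d<R<u, set p* = (R−d)/(u−d) = 0.6190; price each node as the discounted p*-expectation of its children.
At expiry t=1: V(1,0)=0.0000, V(1,1)=137.2400
(0,0): S=94.0000. Δ = (V_up−V_dn)/(S_up−S_dn) = (137.2400−0.0000)/(137.2400−58.2800) = 1.7381. V = [p*·137.2400 + (1−p*)·0.0000]/1.14 = 74.5246. B = V − Δ·S = -88.8563.
Self-financing check: at every node Δ·S+B equals the discounted successor values.

(0,0): Delta=1.7381 Bond=-88.8563
V0=74.5246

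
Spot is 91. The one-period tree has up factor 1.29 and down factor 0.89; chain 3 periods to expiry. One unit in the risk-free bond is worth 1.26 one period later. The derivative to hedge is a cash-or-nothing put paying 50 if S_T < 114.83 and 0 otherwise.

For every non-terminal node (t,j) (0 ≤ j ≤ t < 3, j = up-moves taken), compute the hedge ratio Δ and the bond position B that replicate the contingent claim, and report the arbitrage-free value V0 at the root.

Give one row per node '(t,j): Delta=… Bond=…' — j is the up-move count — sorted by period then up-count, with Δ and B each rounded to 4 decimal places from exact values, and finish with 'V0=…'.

(0,0): Delta=-0.1200 Bond=11.3252
(1,0): Delta=-1.1331 Bond=96.3128
(1,1): Delta=-0.0634 Bond=7.6176
(2,0): Delta=0.0000 Bond=39.6825
(2,1): Delta=-1.1964 Bond=127.9762
(2,2): Delta=0.0000 Bond=0.0000
V0=0.4007

Under the risk-neutral measure, an up-move has probability p* = (R−d)/(u−d) = 0.9250 and values discount at R = 1.26.
Terminal payoffs: V(3,0)=50.0000, V(3,1)=50.0000, V(3,2)=0.0000, V(3,3)=0.0000
  t=2,j=0: stock 72.0811 → up 92.9846 (V=50.0000), down 64.1522 (V=50.0000). Price 39.6825; hedge Δ=0.0000, bond B=39.6825.
  t=2,j=1: stock 104.4771 → up 134.7755 (V=0.0000), down 92.9846 (V=50.0000). Price 2.9762; hedge Δ=-1.1964, bond B=127.9762.
  t=2,j=2: stock 151.4331 → up 195.3487 (V=0.0000), down 134.7755 (V=0.0000). Price 0.0000; hedge Δ=0.0000, bond B=0.0000.
  t=1,j=0: stock 80.9900 → up 104.4771 (V=2.9762), down 72.0811 (V=39.6825). Price 4.5470; hedge Δ=-1.1331, bond B=96.3128.
  t=1,j=1: stock 117.3900 → up 151.4331 (V=0.0000), down 104.4771 (V=2.9762). Price 0.1772; hedge Δ=-0.0634, bond B=7.6176.
  t=0,j=0: stock 91.0000 → up 117.3900 (V=0.1772), down 80.9900 (V=4.5470). Price 0.4007; hedge Δ=-0.1200, bond B=11.3252.
Each (Δ,B) replicates both successor values, so the strategy is self-financing and V0 is arbitrage-free.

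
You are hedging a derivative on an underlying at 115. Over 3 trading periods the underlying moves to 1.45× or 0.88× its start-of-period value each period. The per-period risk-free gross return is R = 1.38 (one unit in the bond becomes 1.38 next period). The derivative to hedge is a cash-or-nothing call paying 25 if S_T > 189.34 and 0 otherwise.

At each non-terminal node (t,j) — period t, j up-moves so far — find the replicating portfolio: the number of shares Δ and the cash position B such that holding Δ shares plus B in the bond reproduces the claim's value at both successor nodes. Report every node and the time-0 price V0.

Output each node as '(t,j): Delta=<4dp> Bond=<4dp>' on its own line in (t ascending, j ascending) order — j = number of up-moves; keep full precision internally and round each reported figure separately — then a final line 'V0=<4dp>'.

Since d<R<u, set p* = (R−d)/(u−d) = 0.8772; price each node as the discounted p*-expectation of its children.
Terminal values V(3,·): V(3,0)=0.0000, V(3,1)=0.0000, V(3,2)=25.0000, V(3,3)=25.0000
  t=2,j=0: stock 89.0560 → up 129.1312 (V=0.0000), down 78.3693 (V=0.0000). Price 0.0000; hedge Δ=0.0000, bond B=0.0000.
  t=2,j=1: stock 146.7400 → up 212.7730 (V=25.0000), down 129.1312 (V=0.0000). Price 15.8912; hedge Δ=0.2989, bond B=-27.9685.
  t=2,j=2: stock 241.7875 → up 350.5919 (V=25.0000), down 212.7730 (V=25.0000). Price 18.1159; hedge Δ=0.0000, bond B=18.1159.
  t=1,j=0: stock 101.2000 → up 146.7400 (V=15.8912), down 89.0560 (V=0.0000). Price 10.1012; hedge Δ=0.2755, bond B=-17.7781.
  t=1,j=1: stock 166.7500 → up 241.7875 (V=18.1159), down 146.7400 (V=15.8912). Price 12.9295; hedge Δ=0.0234, bond B=9.0264.
  t=0,j=0: stock 115.0000 → up 166.7500 (V=12.9295), down 101.2000 (V=10.1012). Price 9.1175; hedge Δ=0.0431, bond B=4.1555.
Self-financing check: at every node Δ·S+B equals the discounted successor values.

(0,0): Delta=0.0431 Bond=4.1555
(1,0): Delta=0.2755 Bond=-17.7781
(1,1): Delta=0.0234 Bond=9.0264
(2,0): Delta=0.0000 Bond=0.0000
(2,1): Delta=0.2989 Bond=-27.9685
(2,2): Delta=0.0000 Bond=18.1159
V0=9.1175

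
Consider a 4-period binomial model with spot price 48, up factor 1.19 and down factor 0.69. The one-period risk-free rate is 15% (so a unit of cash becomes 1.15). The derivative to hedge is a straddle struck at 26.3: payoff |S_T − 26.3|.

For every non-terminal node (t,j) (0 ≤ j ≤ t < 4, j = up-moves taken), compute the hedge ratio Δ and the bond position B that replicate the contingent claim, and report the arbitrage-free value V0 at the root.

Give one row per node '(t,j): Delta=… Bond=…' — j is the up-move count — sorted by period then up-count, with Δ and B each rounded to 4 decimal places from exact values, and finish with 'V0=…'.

The replicating-portfolio and risk-neutral prices coincide; use p* = (1.15−0.69)/(1.19−0.69) = 0.9200 for the latter.
Payoff layer (t=4): V(4,0)=15.4198, V(4,1)=7.5356, V(4,2)=6.0619, V(4,3)=29.5125, V(4,4)=69.9563
Node (3,0) S=15.7684: V=(p*·7.5356+(1−p*)·15.4198)/1.15=7.1011; Δ=(7.5356−15.4198)/(18.7644−10.8802)=-1.0000; B=V−Δ·S=22.8696
Node (3,1) S=27.1948: V=(p*·6.0619+(1−p*)·7.5356)/1.15=5.3737; Δ=(6.0619−7.5356)/(32.3619−18.7644)=-0.1084; B=V−Δ·S=8.3211
Node (3,2) S=46.9012: V=(p*·29.5125+(1−p*)·6.0619)/1.15=24.0317; Δ=(29.5125−6.0619)/(55.8125−32.3619)=1.0000; B=V−Δ·S=-22.8696
Node (3,3) S=80.8876: V=(p*·69.9563+(1−p*)·29.5125)/1.15=58.0181; Δ=(69.9563−29.5125)/(96.2563−55.8125)=1.0000; B=V−Δ·S=-22.8696
Node (2,0) S=22.8528: V=(p*·5.3737+(1−p*)·7.1011)/1.15=4.7929; Δ=(5.3737−7.1011)/(27.1948−15.7684)=-0.1512; B=V−Δ·S=8.2478
Node (2,1) S=39.4128: V=(p*·24.0317+(1−p*)·5.3737)/1.15=19.5992; Δ=(24.0317−5.3737)/(46.9012−27.1948)=0.9468; B=V−Δ·S=-17.7168
Node (2,2) S=67.9728: V=(p*·58.0181+(1−p*)·24.0317)/1.15=48.0862; Δ=(58.0181−24.0317)/(80.8876−46.9012)=1.0000; B=V−Δ·S=-19.8866
Node (1,0) S=33.1200: V=(p*·19.5992+(1−p*)·4.7929)/1.15=16.0127; Δ=(19.5992−4.7929)/(39.4128−22.8528)=0.8941; B=V−Δ·S=-13.5997
Node (1,1) S=57.1200: V=(p*·48.0862+(1−p*)·19.5992)/1.15=39.8324; Δ=(48.0862−19.5992)/(67.9728−39.4128)=0.9974; B=V−Δ·S=-17.1417
Node (0,0) S=48.0000: V=(p*·39.8324+(1−p*)·16.0127)/1.15=32.9798; Δ=(39.8324−16.0127)/(57.1200−33.1200)=0.9925; B=V−Δ·S=-14.6595
The time-0 hedge costs 32.9798, which is the no-arbitrage price.

(0,0): Delta=0.9925 Bond=-14.6595
(1,0): Delta=0.8941 Bond=-13.5997
(1,1): Delta=0.9974 Bond=-17.1417
(2,0): Delta=-0.1512 Bond=8.2478
(2,1): Delta=0.9468 Bond=-17.7168
(2,2): Delta=1.0000 Bond=-19.8866
(3,0): Delta=-1.0000 Bond=22.8696
(3,1): Delta=-0.1084 Bond=8.3211
(3,2): Delta=1.0000 Bond=-22.8696
(3,3): Delta=1.0000 Bond=-22.8696
V0=32.9798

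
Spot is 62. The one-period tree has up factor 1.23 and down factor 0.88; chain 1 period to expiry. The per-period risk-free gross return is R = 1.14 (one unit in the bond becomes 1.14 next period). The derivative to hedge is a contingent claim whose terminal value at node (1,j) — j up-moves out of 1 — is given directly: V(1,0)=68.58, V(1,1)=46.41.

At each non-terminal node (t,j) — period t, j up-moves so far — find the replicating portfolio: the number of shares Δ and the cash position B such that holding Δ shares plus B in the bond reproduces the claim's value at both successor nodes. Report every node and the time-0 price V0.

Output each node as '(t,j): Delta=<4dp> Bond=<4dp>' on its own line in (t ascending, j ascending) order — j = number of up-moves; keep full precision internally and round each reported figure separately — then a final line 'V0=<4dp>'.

No-arbitrage ⇒ martingale measure with p* = (R−d)/(u−d) = 0.7429.
Terminal values V(1,·): V(1,0)=68.5800, V(1,1)=46.4100
(0,0): S=62.0000. Δ = (V_up−V_dn)/(S_up−S_dn) = (46.4100−68.5800)/(76.2600−54.5600) = -1.0217. V = [p*·46.4100 + (1−p*)·68.5800]/1.14 = 45.7113. B = V − Δ·S = 109.0541.
Root portfolio cost Δ·62+B reproduces V0=45.7113.

(0,0): Delta=-1.0217 Bond=109.0541
V0=45.7113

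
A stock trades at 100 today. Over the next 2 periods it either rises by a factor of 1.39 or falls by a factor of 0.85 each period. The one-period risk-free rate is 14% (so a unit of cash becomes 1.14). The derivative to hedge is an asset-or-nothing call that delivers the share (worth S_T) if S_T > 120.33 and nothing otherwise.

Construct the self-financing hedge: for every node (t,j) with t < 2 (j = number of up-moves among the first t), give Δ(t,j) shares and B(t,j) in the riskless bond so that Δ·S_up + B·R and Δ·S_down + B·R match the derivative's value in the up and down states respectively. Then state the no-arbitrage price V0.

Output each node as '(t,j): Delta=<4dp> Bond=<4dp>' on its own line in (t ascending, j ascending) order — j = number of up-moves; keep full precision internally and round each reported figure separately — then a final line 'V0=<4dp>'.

Since d<R<u, set p* = (R−d)/(u−d) = 0.5370; price each node as the discounted p*-expectation of its children.
Terminal values V(2,·): V(2,0)=0.0000, V(2,1)=0.0000, V(2,2)=193.2100
(1,0): S=85.0000. Δ = (V_up−V_dn)/(S_up−S_dn) = (0.0000−0.0000)/(118.1500−72.2500) = 0.0000. V = [p*·0.0000 + (1−p*)·0.0000]/1.14 = 0.0000. B = V − Δ·S = 0.0000.
(1,1): S=139.0000. Δ = (V_up−V_dn)/(S_up−S_dn) = (193.2100−0.0000)/(193.2100−118.1500) = 2.5741. V = [p*·193.2100 + (1−p*)·0.0000]/1.14 = 91.0184. B = V − Δ·S = -266.7779.
(0,0): S=100.0000. Δ = (V_up−V_dn)/(S_up−S_dn) = (91.0184−0.0000)/(139.0000−85.0000) = 1.6855. V = [p*·91.0184 + (1−p*)·0.0000]/1.14 = 42.8774. B = V − Δ·S = -125.6751.
Root portfolio cost Δ·100+B reproduces V0=42.8774.

(0,0): Delta=1.6855 Bond=-125.6751
(1,0): Delta=0.0000 Bond=0.0000
(1,1): Delta=2.5741 Bond=-266.7779
V0=42.8774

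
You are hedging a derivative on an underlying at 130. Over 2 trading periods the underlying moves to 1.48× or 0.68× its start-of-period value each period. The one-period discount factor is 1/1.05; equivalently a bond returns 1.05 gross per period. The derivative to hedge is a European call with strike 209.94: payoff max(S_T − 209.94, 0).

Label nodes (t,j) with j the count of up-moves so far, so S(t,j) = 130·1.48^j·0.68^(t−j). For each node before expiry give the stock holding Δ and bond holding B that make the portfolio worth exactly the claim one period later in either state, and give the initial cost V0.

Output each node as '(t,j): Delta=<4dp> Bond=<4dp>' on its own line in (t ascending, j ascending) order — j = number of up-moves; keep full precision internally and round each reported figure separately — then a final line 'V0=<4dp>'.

Since d<R<u, set p* = (R−d)/(u−d) = 0.4625; price each node as the discounted p*-expectation of its children.
At expiry t=2: V(2,0)=0.0000, V(2,1)=0.0000, V(2,2)=74.8120
(1,0): S=88.4000. Δ = (V_up−V_dn)/(S_up−S_dn) = (0.0000−0.0000)/(130.8320−60.1120) = 0.0000. V = [p*·0.0000 + (1−p*)·0.0000]/1.05 = 0.0000. B = V − Δ·S = 0.0000.
(1,1): S=192.4000. Δ = (V_up−V_dn)/(S_up−S_dn) = (74.8120−0.0000)/(284.7520−130.8320) = 0.4860. V = [p*·74.8120 + (1−p*)·0.0000]/1.05 = 32.9529. B = V − Δ·S = -60.5621.
(0,0): S=130.0000. Δ = (V_up−V_dn)/(S_up−S_dn) = (32.9529−0.0000)/(192.4000−88.4000) = 0.3169. V = [p*·32.9529 + (1−p*)·0.0000]/1.05 = 14.5150. B = V − Δ·S = -26.6762.
The time-0 hedge costs 14.5150, which is the no-arbitrage price.

(0,0): Delta=0.3169 Bond=-26.6762
(1,0): Delta=0.0000 Bond=0.0000
(1,1): Delta=0.4860 Bond=-60.5621
V0=14.5150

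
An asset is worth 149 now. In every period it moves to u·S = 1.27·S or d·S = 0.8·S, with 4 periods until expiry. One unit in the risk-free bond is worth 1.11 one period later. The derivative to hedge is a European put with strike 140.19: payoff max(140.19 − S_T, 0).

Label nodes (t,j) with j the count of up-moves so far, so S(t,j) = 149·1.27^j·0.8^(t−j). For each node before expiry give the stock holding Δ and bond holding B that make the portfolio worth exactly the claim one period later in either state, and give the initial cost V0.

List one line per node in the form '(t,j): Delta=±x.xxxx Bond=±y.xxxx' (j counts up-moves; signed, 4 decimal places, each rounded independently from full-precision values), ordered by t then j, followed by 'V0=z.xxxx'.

Under the risk-neutral measure, an up-move has probability p* = (R−d)/(u−d) = 0.6596 and values discount at R = 1.11.
Terminal payoffs: V(4,0)=79.1596, V(4,1)=43.3042, V(4,2)=0.0000, V(4,3)=0.0000, V(4,4)=0.0000
  t=3,j=0: stock 76.2880 → up 96.8858 (V=43.3042), down 61.0304 (V=79.1596). Price 50.0093; hedge Δ=-1.0000, bond B=126.2973.
  t=3,j=1: stock 121.1072 → up 153.8061 (V=0.0000), down 96.8858 (V=43.3042). Price 13.2810; hedge Δ=-0.7608, bond B=105.4176.
  t=3,j=2: stock 192.2577 → up 244.1673 (V=0.0000), down 153.8061 (V=0.0000). Price 0.0000; hedge Δ=0.0000, bond B=0.0000.
  t=3,j=3: stock 305.2091 → up 387.6155 (V=0.0000), down 244.1673 (V=0.0000). Price 0.0000; hedge Δ=0.0000, bond B=0.0000.
  t=2,j=0: stock 95.3600 → up 121.1072 (V=13.2810), down 76.2880 (V=50.0093). Price 23.2290; hedge Δ=-0.8195, bond B=101.3744.
  t=2,j=1: stock 151.3840 → up 192.2577 (V=0.0000), down 121.1072 (V=13.2810). Price 4.0731; hedge Δ=-0.1867, bond B=32.3305.
  t=2,j=2: stock 240.3221 → up 305.2091 (V=0.0000), down 192.2577 (V=0.0000). Price 0.0000; hedge Δ=0.0000, bond B=0.0000.
  t=1,j=0: stock 119.2000 → up 151.3840 (V=4.0731), down 95.3600 (V=23.2290). Price 9.5444; hedge Δ=-0.3419, bond B=50.3016.
  t=1,j=1: stock 189.2300 → up 240.3221 (V=0.0000), down 151.3840 (V=4.0731). Price 1.2492; hedge Δ=-0.0458, bond B=9.9154.
  t=0,j=0: stock 149.0000 → up 189.2300 (V=1.2492), down 119.2000 (V=9.5444). Price 3.6695; hedge Δ=-0.1185, bond B=21.3189.
Check: Δ(0,0)·S0 + B(0,0) = 3.6695 = V0.

(0,0): Delta=-0.1185 Bond=21.3189
(1,0): Delta=-0.3419 Bond=50.3016
(1,1): Delta=-0.0458 Bond=9.9154
(2,0): Delta=-0.8195 Bond=101.3744
(2,1): Delta=-0.1867 Bond=32.3305
(2,2): Delta=0.0000 Bond=0.0000
(3,0): Delta=-1.0000 Bond=126.2973
(3,1): Delta=-0.7608 Bond=105.4176
(3,2): Delta=0.0000 Bond=0.0000
(3,3): Delta=0.0000 Bond=0.0000
V0=3.6695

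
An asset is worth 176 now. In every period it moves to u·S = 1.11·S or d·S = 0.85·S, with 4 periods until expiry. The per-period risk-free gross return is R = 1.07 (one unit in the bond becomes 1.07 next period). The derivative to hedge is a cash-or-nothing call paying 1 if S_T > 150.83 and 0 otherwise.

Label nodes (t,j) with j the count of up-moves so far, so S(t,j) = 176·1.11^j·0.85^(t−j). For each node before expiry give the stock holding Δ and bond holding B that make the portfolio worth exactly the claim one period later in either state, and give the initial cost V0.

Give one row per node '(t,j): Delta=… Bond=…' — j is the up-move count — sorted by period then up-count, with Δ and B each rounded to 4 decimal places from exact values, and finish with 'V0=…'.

Under the risk-neutral measure, an up-move has probability p* = (R−d)/(u−d) = 0.8462 and values discount at R = 1.07.
Terminal values V(4,·): V(4,0)=0.0000, V(4,1)=0.0000, V(4,2)=1.0000, V(4,3)=1.0000, V(4,4)=1.0000
(3,0): S=108.0860. Δ = (V_up−V_dn)/(S_up−S_dn) = (0.0000−0.0000)/(119.9755−91.8731) = 0.0000. V = [p*·0.0000 + (1−p*)·0.0000]/1.07 = 0.0000. B = V − Δ·S = 0.0000.
(3,1): S=141.1476. Δ = (V_up−V_dn)/(S_up−S_dn) = (1.0000−0.0000)/(156.6738−119.9755) = 0.0272. V = [p*·1.0000 + (1−p*)·0.0000]/1.07 = 0.7908. B = V − Δ·S = -3.0554.
(3,2): S=184.3222. Δ = (V_up−V_dn)/(S_up−S_dn) = (1.0000−1.0000)/(204.5976−156.6738) = 0.0000. V = [p*·1.0000 + (1−p*)·1.0000]/1.07 = 0.9346. B = V − Δ·S = 0.9346.
(3,3): S=240.7031. Δ = (V_up−V_dn)/(S_up−S_dn) = (1.0000−1.0000)/(267.1804−204.5976) = 0.0000. V = [p*·1.0000 + (1−p*)·1.0000]/1.07 = 0.9346. B = V − Δ·S = 0.9346.
(2,0): S=127.1600. Δ = (V_up−V_dn)/(S_up−S_dn) = (0.7908−0.0000)/(141.1476−108.0860) = 0.0239. V = [p*·0.7908 + (1−p*)·0.0000]/1.07 = 0.6254. B = V − Δ·S = -2.4162.
(2,1): S=166.0560. Δ = (V_up−V_dn)/(S_up−S_dn) = (0.9346−0.7908)/(184.3222−141.1476) = 0.0033. V = [p*·0.9346 + (1−p*)·0.7908]/1.07 = 0.8528. B = V − Δ·S = 0.2998.
(2,2): S=216.8496. Δ = (V_up−V_dn)/(S_up−S_dn) = (0.9346−0.9346)/(240.7031−184.3222) = 0.0000. V = [p*·0.9346 + (1−p*)·0.9346]/1.07 = 0.8734. B = V − Δ·S = 0.8734.
(1,0): S=149.6000. Δ = (V_up−V_dn)/(S_up−S_dn) = (0.8528−0.6254)/(166.0560−127.1600) = 0.0058. V = [p*·0.8528 + (1−p*)·0.6254]/1.07 = 0.7643. B = V − Δ·S = -0.1104.
(1,1): S=195.3600. Δ = (V_up−V_dn)/(S_up−S_dn) = (0.8734−0.8528)/(216.8496−166.0560) = 0.0004. V = [p*·0.8734 + (1−p*)·0.8528]/1.07 = 0.8133. B = V − Δ·S = 0.7338.
(0,0): S=176.0000. Δ = (V_up−V_dn)/(S_up−S_dn) = (0.8133−0.7643)/(195.3600−149.6000) = 0.0011. V = [p*·0.8133 + (1−p*)·0.7643]/1.07 = 0.7531. B = V − Δ·S = 0.5644.
Self-financing check: at every node Δ·S+B equals the discounted successor values.

(0,0): Delta=0.0011 Bond=0.5644
(1,0): Delta=0.0058 Bond=-0.1104
(1,1): Delta=0.0004 Bond=0.7338
(2,0): Delta=0.0239 Bond=-2.4162
(2,1): Delta=0.0033 Bond=0.2998
(2,2): Delta=0.0000 Bond=0.8734
(3,0): Delta=0.0000 Bond=0.0000
(3,1): Delta=0.0272 Bond=-3.0554
(3,2): Delta=0.0000 Bond=0.9346
(3,3): Delta=0.0000 Bond=0.9346
V0=0.7531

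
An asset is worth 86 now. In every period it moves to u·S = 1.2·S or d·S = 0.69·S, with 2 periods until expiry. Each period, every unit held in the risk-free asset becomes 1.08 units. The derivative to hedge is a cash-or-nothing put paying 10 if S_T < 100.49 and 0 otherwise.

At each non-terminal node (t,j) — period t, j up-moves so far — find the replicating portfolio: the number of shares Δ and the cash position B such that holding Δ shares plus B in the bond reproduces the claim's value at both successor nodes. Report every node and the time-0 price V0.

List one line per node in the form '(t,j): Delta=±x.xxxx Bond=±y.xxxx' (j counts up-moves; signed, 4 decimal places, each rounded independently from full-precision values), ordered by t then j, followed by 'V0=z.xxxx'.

Under the risk-neutral measure, an up-move has probability p* = (R−d)/(u−d) = 0.7647 and values discount at R = 1.08.
Terminal payoffs: V(2,0)=10.0000, V(2,1)=10.0000, V(2,2)=0.0000
Node (1,0) S=59.3400: V=(p*·10.0000+(1−p*)·10.0000)/1.08=9.2593; Δ=(10.0000−10.0000)/(71.2080−40.9446)=0.0000; B=V−Δ·S=9.2593
Node (1,1) S=103.2000: V=(p*·0.0000+(1−p*)·10.0000)/1.08=2.1786; Δ=(0.0000−10.0000)/(123.8400−71.2080)=-0.1900; B=V−Δ·S=21.7865
Node (0,0) S=86.0000: V=(p*·2.1786+(1−p*)·9.2593)/1.08=3.5599; Δ=(2.1786−9.2593)/(103.2000−59.3400)=-0.1614; B=V−Δ·S=17.4434
Each (Δ,B) replicates both successor values, so the strategy is self-financing and V0 is arbitrage-free.

(0,0): Delta=-0.1614 Bond=17.4434
(1,0): Delta=0.0000 Bond=9.2593
(1,1): Delta=-0.1900 Bond=21.7865
V0=3.5599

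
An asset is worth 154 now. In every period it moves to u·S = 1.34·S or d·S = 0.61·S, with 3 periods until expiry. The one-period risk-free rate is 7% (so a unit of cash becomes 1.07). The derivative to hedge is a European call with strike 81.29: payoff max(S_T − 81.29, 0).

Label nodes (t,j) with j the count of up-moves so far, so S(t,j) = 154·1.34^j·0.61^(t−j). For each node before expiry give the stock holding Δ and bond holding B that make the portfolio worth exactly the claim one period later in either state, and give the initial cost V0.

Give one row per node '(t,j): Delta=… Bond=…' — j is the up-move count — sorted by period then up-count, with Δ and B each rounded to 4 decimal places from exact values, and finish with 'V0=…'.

(0,0): Delta=0.9392 Bond=-54.1339
(1,0): Delta=0.7505 Bond=-40.1911
(1,1): Delta=0.9897 Bond=-68.3313
(2,0): Delta=0.0000 Bond=0.0000
(2,1): Delta=0.9510 Bond=-68.2462
(2,2): Delta=1.0000 Bond=-75.9720
V0=90.5075

Risk-neutral probability p* = (R−d)/(u−d) = (1.07−0.61)/(1.34−0.61) = 0.6301.
Terminal values V(3,·): V(3,0)=0.0000, V(3,1)=0.0000, V(3,2)=87.3887, V(3,3)=289.2500
  t=2,j=0: stock 57.3034 → up 76.7866 (V=0.0000), down 34.9551 (V=0.0000). Price 0.0000; hedge Δ=0.0000, bond B=0.0000.
  t=2,j=1: stock 125.8796 → up 168.6787 (V=87.3887), down 76.7866 (V=0.0000). Price 51.4643; hedge Δ=0.9510, bond B=-68.2462.
  t=2,j=2: stock 276.5224 → up 370.5400 (V=289.2500), down 168.6787 (V=87.3887). Price 200.5504; hedge Δ=1.0000, bond B=-75.9720.
  t=1,j=0: stock 93.9400 → up 125.8796 (V=51.4643), down 57.3034 (V=0.0000). Price 30.3080; hedge Δ=0.7505, bond B=-40.1911.
  t=1,j=1: stock 206.3600 → up 276.5224 (V=200.5504), down 125.8796 (V=51.4643). Price 135.8963; hedge Δ=0.9897, bond B=-68.3313.
  t=0,j=0: stock 154.0000 → up 206.3600 (V=135.8963), down 93.9400 (V=30.3080). Price 90.5075; hedge Δ=0.9392, bond B=-54.1339.
Each (Δ,B) replicates both successor values, so the strategy is self-financing and V0 is arbitrage-free.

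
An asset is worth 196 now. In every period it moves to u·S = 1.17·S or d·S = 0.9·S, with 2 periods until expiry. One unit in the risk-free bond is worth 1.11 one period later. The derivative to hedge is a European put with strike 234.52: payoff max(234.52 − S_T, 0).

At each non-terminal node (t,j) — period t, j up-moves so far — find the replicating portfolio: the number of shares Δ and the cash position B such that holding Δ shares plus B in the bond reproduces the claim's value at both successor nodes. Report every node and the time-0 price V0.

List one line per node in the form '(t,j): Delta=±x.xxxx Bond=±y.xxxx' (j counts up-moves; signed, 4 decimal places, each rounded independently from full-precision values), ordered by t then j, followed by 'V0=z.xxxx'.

(0,0): Delta=-0.5527 Bond=119.2523
(1,0): Delta=-1.0000 Bond=211.2793
(1,1): Delta=-0.4544 Bond=109.8246
V0=10.9292

The replicating-portfolio and risk-neutral prices coincide; use p* = (1.11−0.9)/(1.17−0.9) = 0.7778 for the latter.
Payoff layer (t=2): V(2,0)=75.7600, V(2,1)=28.1320, V(2,2)=0.0000
  t=1,j=0: stock 176.4000 → up 206.3880 (V=28.1320), down 158.7600 (V=75.7600). Price 34.8793; hedge Δ=-1.0000, bond B=211.2793.
  t=1,j=1: stock 229.3200 → up 268.3044 (V=0.0000), down 206.3880 (V=28.1320). Price 5.6320; hedge Δ=-0.4544, bond B=109.8246.
  t=0,j=0: stock 196.0000 → up 229.3200 (V=5.6320), down 176.4000 (V=34.8793). Price 10.9292; hedge Δ=-0.5527, bond B=119.2523.
The time-0 hedge costs 10.9292, which is the no-arbitrage price.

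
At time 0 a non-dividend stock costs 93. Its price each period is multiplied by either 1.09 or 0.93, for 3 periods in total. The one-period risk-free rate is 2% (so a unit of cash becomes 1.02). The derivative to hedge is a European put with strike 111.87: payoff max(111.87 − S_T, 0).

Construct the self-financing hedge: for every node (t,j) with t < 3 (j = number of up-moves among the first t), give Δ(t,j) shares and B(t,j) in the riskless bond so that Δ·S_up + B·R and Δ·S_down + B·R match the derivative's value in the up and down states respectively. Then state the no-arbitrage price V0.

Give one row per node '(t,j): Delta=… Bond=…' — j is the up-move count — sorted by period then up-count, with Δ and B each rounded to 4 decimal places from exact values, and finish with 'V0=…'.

Under the risk-neutral measure, an up-move has probability p* = (R−d)/(u−d) = 0.5625 and values discount at R = 1.02.
Terminal values V(3,·): V(3,0)=37.0648, V(3,1)=24.1951, V(3,2)=9.1112, V(3,3)=0.0000
(2,0): S=80.4357. Δ = (V_up−V_dn)/(S_up−S_dn) = (24.1951−37.0648)/(87.6749−74.8052) = -1.0000. V = [p*·24.1951 + (1−p*)·37.0648]/1.02 = 29.2408. B = V − Δ·S = 109.6765.
(2,1): S=94.2741. Δ = (V_up−V_dn)/(S_up−S_dn) = (9.1112−24.1951)/(102.7588−87.6749) = -1.0000. V = [p*·9.1112 + (1−p*)·24.1951]/1.02 = 15.4024. B = V − Δ·S = 109.6765.
(2,2): S=110.4933. Δ = (V_up−V_dn)/(S_up−S_dn) = (0.0000−9.1112)/(120.4377−102.7588) = -0.5154. V = [p*·0.0000 + (1−p*)·9.1112]/1.02 = 3.9080. B = V − Δ·S = 60.8532.
(1,0): S=86.4900. Δ = (V_up−V_dn)/(S_up−S_dn) = (15.4024−29.2408)/(94.2741−80.4357) = -1.0000. V = [p*·15.4024 + (1−p*)·29.2408]/1.02 = 21.0360. B = V − Δ·S = 107.5260.
(1,1): S=101.3700. Δ = (V_up−V_dn)/(S_up−S_dn) = (3.9080−15.4024)/(110.4933−94.2741) = -0.7087. V = [p*·3.9080 + (1−p*)·15.4024]/1.02 = 8.7616. B = V − Δ·S = 80.6014.
(0,0): S=93.0000. Δ = (V_up−V_dn)/(S_up−S_dn) = (8.7616−21.0360)/(101.3700−86.4900) = -0.8249. V = [p*·8.7616 + (1−p*)·21.0360]/1.02 = 13.8545. B = V − Δ·S = 90.5695.
The time-0 hedge costs 13.8545, which is the no-arbitrage price.

(0,0): Delta=-0.8249 Bond=90.5695
(1,0): Delta=-1.0000 Bond=107.5260
(1,1): Delta=-0.7087 Bond=80.6014
(2,0): Delta=-1.0000 Bond=109.6765
(2,1): Delta=-1.0000 Bond=109.6765
(2,2): Delta=-0.5154 Bond=60.8532
V0=13.8545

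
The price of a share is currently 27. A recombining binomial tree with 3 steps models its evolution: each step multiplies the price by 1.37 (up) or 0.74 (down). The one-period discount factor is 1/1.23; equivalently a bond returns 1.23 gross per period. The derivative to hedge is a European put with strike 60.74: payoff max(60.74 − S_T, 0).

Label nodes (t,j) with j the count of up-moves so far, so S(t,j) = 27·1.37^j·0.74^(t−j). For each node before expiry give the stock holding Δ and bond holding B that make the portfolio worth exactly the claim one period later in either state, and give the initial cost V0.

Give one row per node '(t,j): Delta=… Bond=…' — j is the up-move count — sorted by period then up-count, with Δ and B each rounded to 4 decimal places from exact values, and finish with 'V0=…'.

Since d<R<u, set p* = (R−d)/(u−d) = 0.7778; price each node as the discounted p*-expectation of its children.
Terminal payoffs: V(3,0)=49.7990, V(3,1)=40.4843, V(3,2)=23.2395, V(3,3)=0.0000
Node (2,0) S=14.7852: V=(p*·40.4843+(1−p*)·49.7990)/1.23=34.5969; Δ=(40.4843−49.7990)/(20.2557−10.9410)=-1.0000; B=V−Δ·S=49.3821
Node (2,1) S=27.3726: V=(p*·23.2395+(1−p*)·40.4843)/1.23=22.0095; Δ=(23.2395−40.4843)/(37.5005−20.2557)=-1.0000; B=V−Δ·S=49.3821
Node (2,2) S=50.6763: V=(p*·0.0000+(1−p*)·23.2395)/1.23=4.1987; Δ=(0.0000−23.2395)/(69.4265−37.5005)=-0.7279; B=V−Δ·S=41.0868
Node (1,0) S=19.9800: V=(p*·22.0095+(1−p*)·34.5969)/1.23=20.1681; Δ=(22.0095−34.5969)/(27.3726−14.7852)=-1.0000; B=V−Δ·S=40.1481
Node (1,1) S=36.9900: V=(p*·4.1987+(1−p*)·22.0095)/1.23=6.6314; Δ=(4.1987−22.0095)/(50.6763−27.3726)=-0.7643; B=V−Δ·S=34.9026
Node (0,0) S=27.0000: V=(p*·6.6314+(1−p*)·20.1681)/1.23=7.8370; Δ=(6.6314−20.1681)/(36.9900−19.9800)=-0.7958; B=V−Δ·S=29.3238
Check: Δ(0,0)·S0 + B(0,0) = 7.8370 = V0.

(0,0): Delta=-0.7958 Bond=29.3238
(1,0): Delta=-1.0000 Bond=40.1481
(1,1): Delta=-0.7643 Bond=34.9026
(2,0): Delta=-1.0000 Bond=49.3821
(2,1): Delta=-1.0000 Bond=49.3821
(2,2): Delta=-0.7279 Bond=41.0868
V0=7.8370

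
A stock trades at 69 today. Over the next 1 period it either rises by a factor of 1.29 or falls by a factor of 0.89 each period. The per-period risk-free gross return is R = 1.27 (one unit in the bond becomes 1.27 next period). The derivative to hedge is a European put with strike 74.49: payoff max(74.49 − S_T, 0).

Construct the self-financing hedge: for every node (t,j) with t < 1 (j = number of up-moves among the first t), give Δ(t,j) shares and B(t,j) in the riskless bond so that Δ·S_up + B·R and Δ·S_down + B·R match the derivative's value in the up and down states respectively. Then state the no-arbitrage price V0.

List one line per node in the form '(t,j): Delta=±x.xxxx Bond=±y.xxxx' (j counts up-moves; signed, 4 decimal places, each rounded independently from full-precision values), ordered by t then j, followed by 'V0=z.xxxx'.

(0,0): Delta=-0.4739 Bond=33.2150
V0=0.5150

Risk-neutral probability p* = (R−d)/(u−d) = (1.27−0.89)/(1.29−0.89) = 0.9500.
Payoff layer (t=1): V(1,0)=13.0800, V(1,1)=0.0000
  t=0,j=0: stock 69.0000 → up 89.0100 (V=0.0000), down 61.4100 (V=13.0800). Price 0.5150; hedge Δ=-0.4739, bond B=33.2150.
The time-0 hedge costs 0.5150, which is the no-arbitrage price.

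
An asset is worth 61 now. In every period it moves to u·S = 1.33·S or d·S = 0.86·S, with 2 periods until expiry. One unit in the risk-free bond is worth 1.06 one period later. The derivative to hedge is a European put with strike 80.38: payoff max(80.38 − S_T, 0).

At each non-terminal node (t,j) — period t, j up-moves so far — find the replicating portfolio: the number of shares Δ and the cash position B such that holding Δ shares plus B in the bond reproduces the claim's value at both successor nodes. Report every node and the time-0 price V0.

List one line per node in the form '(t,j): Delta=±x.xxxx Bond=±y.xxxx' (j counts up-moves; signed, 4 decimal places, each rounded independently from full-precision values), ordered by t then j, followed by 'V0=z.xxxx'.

(0,0): Delta=-0.6146 Bond=52.4651
(1,0): Delta=-1.0000 Bond=75.8302
(1,1): Delta=-0.2782 Bond=28.3198
V0=14.9735

Risk-neutral probability p* = (R−d)/(u−d) = (1.06−0.86)/(1.33−0.86) = 0.4255.
Terminal values V(2,·): V(2,0)=35.2644, V(2,1)=10.6082, V(2,2)=0.0000
  t=1,j=0: stock 52.4600 → up 69.7718 (V=10.6082), down 45.1156 (V=35.2644). Price 23.3702; hedge Δ=-1.0000, bond B=75.8302.
  t=1,j=1: stock 81.1300 → up 107.9029 (V=0.0000), down 69.7718 (V=10.6082). Price 5.7491; hedge Δ=-0.2782, bond B=28.3198.
  t=0,j=0: stock 61.0000 → up 81.1300 (V=5.7491), down 52.4600 (V=23.3702). Price 14.9735; hedge Δ=-0.6146, bond B=52.4651.
Each (Δ,B) replicates both successor values, so the strategy is self-financing and V0 is arbitrage-free.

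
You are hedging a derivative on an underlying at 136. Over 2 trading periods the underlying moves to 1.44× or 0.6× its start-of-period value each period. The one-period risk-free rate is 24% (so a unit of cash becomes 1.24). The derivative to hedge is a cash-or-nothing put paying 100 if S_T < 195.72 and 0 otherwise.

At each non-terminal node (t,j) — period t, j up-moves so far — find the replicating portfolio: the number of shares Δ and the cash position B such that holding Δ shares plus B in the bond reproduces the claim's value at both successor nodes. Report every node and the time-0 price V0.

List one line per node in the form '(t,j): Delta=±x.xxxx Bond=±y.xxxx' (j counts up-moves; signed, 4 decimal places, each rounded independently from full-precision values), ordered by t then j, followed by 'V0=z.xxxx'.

(0,0): Delta=-0.5378 Bond=100.4304
(1,0): Delta=0.0000 Bond=80.6452
(1,1): Delta=-0.6079 Bond=138.2488
V0=27.2829

The replicating-portfolio and risk-neutral prices coincide; use p* = (1.24−0.6)/(1.44−0.6) = 0.7619 for the latter.
Terminal values V(2,·): V(2,0)=100.0000, V(2,1)=100.0000, V(2,2)=0.0000
(1,0): S=81.6000. Δ = (V_up−V_dn)/(S_up−S_dn) = (100.0000−100.0000)/(117.5040−48.9600) = 0.0000. V = [p*·100.0000 + (1−p*)·100.0000]/1.24 = 80.6452. B = V − Δ·S = 80.6452.
(1,1): S=195.8400. Δ = (V_up−V_dn)/(S_up−S_dn) = (0.0000−100.0000)/(282.0096−117.5040) = -0.6079. V = [p*·0.0000 + (1−p*)·100.0000]/1.24 = 19.2012. B = V − Δ·S = 138.2488.
(0,0): S=136.0000. Δ = (V_up−V_dn)/(S_up−S_dn) = (19.2012−80.6452)/(195.8400−81.6000) = -0.5378. V = [p*·19.2012 + (1−p*)·80.6452]/1.24 = 27.2829. B = V − Δ·S = 100.4304.
Root portfolio cost Δ·136+B reproduces V0=27.2829.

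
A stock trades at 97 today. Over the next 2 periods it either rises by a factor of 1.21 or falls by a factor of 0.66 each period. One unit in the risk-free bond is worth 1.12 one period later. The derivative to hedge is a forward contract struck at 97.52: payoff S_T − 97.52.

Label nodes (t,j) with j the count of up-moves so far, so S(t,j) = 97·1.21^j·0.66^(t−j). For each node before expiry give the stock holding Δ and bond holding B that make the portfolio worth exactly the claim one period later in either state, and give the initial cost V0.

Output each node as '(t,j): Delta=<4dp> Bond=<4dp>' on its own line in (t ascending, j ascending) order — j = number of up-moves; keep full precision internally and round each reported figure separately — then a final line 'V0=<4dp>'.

Since d<R<u, set p* = (R−d)/(u−d) = 0.8364; price each node as the discounted p*-expectation of its children.
Terminal payoffs: V(2,0)=-55.2668, V(2,1)=-20.0558, V(2,2)=44.4977
Node (1,0) S=64.0200: V=(p*·-20.0558+(1−p*)·-55.2668)/1.12=-23.0514; Δ=(-20.0558−-55.2668)/(77.4642−42.2532)=1.0000; B=V−Δ·S=-87.0714
Node (1,1) S=117.3700: V=(p*·44.4977+(1−p*)·-20.0558)/1.12=30.2986; Δ=(44.4977−-20.0558)/(142.0177−77.4642)=1.0000; B=V−Δ·S=-87.0714
Node (0,0) S=97.0000: V=(p*·30.2986+(1−p*)·-23.0514)/1.12=19.2577; Δ=(30.2986−-23.0514)/(117.3700−64.0200)=1.0000; B=V−Δ·S=-77.7423
Check: Δ(0,0)·S0 + B(0,0) = 19.2577 = V0.

(0,0): Delta=1.0000 Bond=-77.7423
(1,0): Delta=1.0000 Bond=-87.0714
(1,1): Delta=1.0000 Bond=-87.0714
V0=19.2577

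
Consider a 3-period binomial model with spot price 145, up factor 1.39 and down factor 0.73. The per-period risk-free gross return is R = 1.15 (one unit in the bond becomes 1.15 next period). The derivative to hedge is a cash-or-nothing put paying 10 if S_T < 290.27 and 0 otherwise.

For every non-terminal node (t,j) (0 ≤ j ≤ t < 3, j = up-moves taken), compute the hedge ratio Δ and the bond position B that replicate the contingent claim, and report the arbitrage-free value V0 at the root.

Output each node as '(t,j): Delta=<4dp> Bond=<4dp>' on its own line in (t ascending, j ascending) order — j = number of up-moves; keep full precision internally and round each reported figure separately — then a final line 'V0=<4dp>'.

(0,0): Delta=-0.0320 Bond=9.5202
(1,0): Delta=0.0000 Bond=7.5614
(1,1): Delta=-0.0416 Bond=12.8836
(2,0): Delta=0.0000 Bond=8.6957
(2,1): Delta=0.0000 Bond=8.6957
(2,2): Delta=-0.0541 Bond=18.3136
V0=4.8807

Since d<R<u, set p* = (R−d)/(u−d) = 0.6364; price each node as the discounted p*-expectation of its children.
Payoff layer (t=3): V(3,0)=10.0000, V(3,1)=10.0000, V(3,2)=10.0000, V(3,3)=0.0000
(2,0): S=77.2705. Δ = (V_up−V_dn)/(S_up−S_dn) = (10.0000−10.0000)/(107.4060−56.4075) = 0.0000. V = [p*·10.0000 + (1−p*)·10.0000]/1.15 = 8.6957. B = V − Δ·S = 8.6957.
(2,1): S=147.1315. Δ = (V_up−V_dn)/(S_up−S_dn) = (10.0000−10.0000)/(204.5128−107.4060) = 0.0000. V = [p*·10.0000 + (1−p*)·10.0000]/1.15 = 8.6957. B = V − Δ·S = 8.6957.
(2,2): S=280.1545. Δ = (V_up−V_dn)/(S_up−S_dn) = (0.0000−10.0000)/(389.4148−204.5128) = -0.0541. V = [p*·0.0000 + (1−p*)·10.0000]/1.15 = 3.1621. B = V − Δ·S = 18.3136.
(1,0): S=105.8500. Δ = (V_up−V_dn)/(S_up−S_dn) = (8.6957−8.6957)/(147.1315−77.2705) = 0.0000. V = [p*·8.6957 + (1−p*)·8.6957]/1.15 = 7.5614. B = V − Δ·S = 7.5614.
(1,1): S=201.5500. Δ = (V_up−V_dn)/(S_up−S_dn) = (3.1621−8.6957)/(280.1545−147.1315) = -0.0416. V = [p*·3.1621 + (1−p*)·8.6957]/1.15 = 4.4994. B = V − Δ·S = 12.8836.
(0,0): S=145.0000. Δ = (V_up−V_dn)/(S_up−S_dn) = (4.4994−7.5614)/(201.5500−105.8500) = -0.0320. V = [p*·4.4994 + (1−p*)·7.5614]/1.15 = 4.8807. B = V − Δ·S = 9.5202.
Each (Δ,B) replicates both successor values, so the strategy is self-financing and V0 is arbitrage-free.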